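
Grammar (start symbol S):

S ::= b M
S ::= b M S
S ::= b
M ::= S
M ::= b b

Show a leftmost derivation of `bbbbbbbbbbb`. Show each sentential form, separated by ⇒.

S⇒bM⇒bS⇒bbMS⇒bbSS⇒bbbMSS⇒bbbbbSS⇒bbbbbbMSS⇒bbbbbbSSS⇒bbbbbbbSS⇒bbbbbbbbS⇒bbbbbbbbbM⇒bbbbbbbbbbb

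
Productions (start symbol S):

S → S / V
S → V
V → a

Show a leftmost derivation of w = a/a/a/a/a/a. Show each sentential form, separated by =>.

S => S/V   [S → S / V]
S/V => S/V/V   [S → S / V]
S/V/V => S/V/V/V   [S → S / V]
S/V/V/V => S/V/V/V/V   [S → S / V]
S/V/V/V/V => S/V/V/V/V/V   [S → S / V]
S/V/V/V/V/V => V/V/V/V/V/V   [S → V]
V/V/V/V/V/V => a/V/V/V/V/V   [V → a]
a/V/V/V/V/V => a/a/V/V/V/V   [V → a]
a/a/V/V/V/V => a/a/a/V/V/V   [V → a]
a/a/a/V/V/V => a/a/a/a/V/V   [V → a]
a/a/a/a/V/V => a/a/a/a/a/V   [V → a]
a/a/a/a/a/V => a/a/a/a/a/a   [V → a]

S => S/V => S/V/V => S/V/V/V => S/V/V/V/V => S/V/V/V/V/V => V/V/V/V/V/V => a/V/V/V/V/V => a/a/V/V/V/V => a/a/a/V/V/V => a/a/a/a/V/V => a/a/a/a/a/V => a/a/a/a/a/a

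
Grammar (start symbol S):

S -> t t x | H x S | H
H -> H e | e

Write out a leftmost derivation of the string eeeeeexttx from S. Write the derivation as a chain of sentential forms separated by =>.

S=>HxS=>HexS=>HeexS=>HeeexS=>HeeeexS=>HeeeeexS=>eeeeeexS=>eeeeeexttx

S => HxS   [S -> H x S]
HxS => HexS   [H -> H e]
HexS => HeexS   [H -> H e]
HeexS => HeeexS   [H -> H e]
HeeexS => HeeeexS   [H -> H e]
HeeeexS => HeeeeexS   [H -> H e]
HeeeeexS => eeeeeexS   [H -> e]
eeeeeexS => eeeeeexttx   [S -> t t x]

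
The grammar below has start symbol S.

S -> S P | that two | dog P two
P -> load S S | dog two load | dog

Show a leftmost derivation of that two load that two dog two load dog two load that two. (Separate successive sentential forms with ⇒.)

S ⇒ S P ⇒ that two P ⇒ that two load S S ⇒ that two load S P S ⇒ that two load S P P S ⇒ that two load that two P P S ⇒ that two load that two dog two load P S ⇒ that two load that two dog two load dog two load S ⇒ that two load that two dog two load dog two load that two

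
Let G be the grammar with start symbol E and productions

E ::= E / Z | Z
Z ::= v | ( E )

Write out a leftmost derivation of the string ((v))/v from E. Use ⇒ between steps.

E ⇒ E/Z   [E ::= E / Z]
E/Z ⇒ Z/Z   [E ::= Z]
Z/Z ⇒ (E)/Z   [Z ::= ( E )]
(E)/Z ⇒ (Z)/Z   [E ::= Z]
(Z)/Z ⇒ ((E))/Z   [Z ::= ( E )]
((E))/Z ⇒ ((Z))/Z   [E ::= Z]
((Z))/Z ⇒ ((v))/Z   [Z ::= v]
((v))/Z ⇒ ((v))/v   [Z ::= v]

E⇒E/Z⇒Z/Z⇒(E)/Z⇒(Z)/Z⇒((E))/Z⇒((Z))/Z⇒((v))/Z⇒((v))/v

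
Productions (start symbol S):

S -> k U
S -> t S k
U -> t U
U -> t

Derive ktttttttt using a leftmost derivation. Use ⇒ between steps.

S ⇒ kU ⇒ ktU ⇒ kttU ⇒ ktttU ⇒ kttttU ⇒ ktttttU ⇒ kttttttU ⇒ ktttttttU ⇒ ktttttttt

S ⇒ kU   [S -> k U]
kU ⇒ ktU   [U -> t U]
ktU ⇒ kttU   [U -> t U]
kttU ⇒ ktttU   [U -> t U]
ktttU ⇒ kttttU   [U -> t U]
kttttU ⇒ ktttttU   [U -> t U]
ktttttU ⇒ kttttttU   [U -> t U]
kttttttU ⇒ ktttttttU   [U -> t U]
ktttttttU ⇒ ktttttttt   [U -> t]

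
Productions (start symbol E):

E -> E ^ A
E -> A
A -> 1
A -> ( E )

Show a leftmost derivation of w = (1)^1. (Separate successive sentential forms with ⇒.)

E ⇒ E^A ⇒ A^A ⇒ (E)^A ⇒ (A)^A ⇒ (1)^A ⇒ (1)^1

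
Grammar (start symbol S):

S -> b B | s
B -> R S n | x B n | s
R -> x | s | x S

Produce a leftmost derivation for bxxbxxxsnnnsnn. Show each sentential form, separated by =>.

S=>bB=>bxBn=>bxRSnn=>bxxSSnn=>bxxbBSnn=>bxxbxBnSnn=>bxxbxxBnnSnn=>bxxbxxxBnnnSnn=>bxxbxxxsnnnSnn=>bxxbxxxsnnnsnn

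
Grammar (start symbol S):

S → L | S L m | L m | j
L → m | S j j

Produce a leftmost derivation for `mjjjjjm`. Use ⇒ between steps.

S⇒SLm⇒LLm⇒mLm⇒mSjjm⇒mLjjm⇒mSjjjjm⇒mjjjjjm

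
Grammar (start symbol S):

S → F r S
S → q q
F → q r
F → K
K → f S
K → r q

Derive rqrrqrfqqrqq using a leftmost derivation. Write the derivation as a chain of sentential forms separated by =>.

S => FrS => KrS => rqrS => rqrFrS => rqrKrS => rqrrqrS => rqrrqrFrS => rqrrqrKrS => rqrrqrfSrS => rqrrqrfqqrS => rqrrqrfqqrqq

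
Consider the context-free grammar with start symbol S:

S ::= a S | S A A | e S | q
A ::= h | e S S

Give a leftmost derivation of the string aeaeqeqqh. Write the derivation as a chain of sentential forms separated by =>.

S => SAA => aSAA => aeSAA => aeaSAA => aeaeSAA => aeaeqAA => aeaeqeSSA => aeaeqeqSA => aeaeqeqqA => aeaeqeqqh

S => SAA   [S ::= S A A]
SAA => aSAA   [S ::= a S]
aSAA => aeSAA   [S ::= e S]
aeSAA => aeaSAA   [S ::= a S]
aeaSAA => aeaeSAA   [S ::= e S]
aeaeSAA => aeaeqAA   [S ::= q]
aeaeqAA => aeaeqeSSA   [A ::= e S S]
aeaeqeSSA => aeaeqeqSA   [S ::= q]
aeaeqeqSA => aeaeqeqqA   [S ::= q]
aeaeqeqqA => aeaeqeqqh   [A ::= h]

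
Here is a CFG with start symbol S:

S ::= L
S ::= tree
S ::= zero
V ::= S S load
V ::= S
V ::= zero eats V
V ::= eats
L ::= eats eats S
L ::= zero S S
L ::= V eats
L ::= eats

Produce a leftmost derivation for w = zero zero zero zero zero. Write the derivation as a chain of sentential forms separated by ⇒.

S ⇒ L ⇒ zero S S ⇒ zero zero S ⇒ zero zero L ⇒ zero zero zero S S ⇒ zero zero zero zero S ⇒ zero zero zero zero zero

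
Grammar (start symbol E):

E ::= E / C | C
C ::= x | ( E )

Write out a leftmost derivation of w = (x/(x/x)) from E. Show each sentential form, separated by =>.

E => C   [E ::= C]
C => (E)   [C ::= ( E )]
(E) => (E/C)   [E ::= E / C]
(E/C) => (C/C)   [E ::= C]
(C/C) => (x/C)   [C ::= x]
(x/C) => (x/(E))   [C ::= ( E )]
(x/(E)) => (x/(E/C))   [E ::= E / C]
(x/(E/C)) => (x/(C/C))   [E ::= C]
(x/(C/C)) => (x/(x/C))   [C ::= x]
(x/(x/C)) => (x/(x/x))   [C ::= x]

E=>C=>(E)=>(E/C)=>(C/C)=>(x/C)=>(x/(E))=>(x/(E/C))=>(x/(C/C))=>(x/(x/C))=>(x/(x/x))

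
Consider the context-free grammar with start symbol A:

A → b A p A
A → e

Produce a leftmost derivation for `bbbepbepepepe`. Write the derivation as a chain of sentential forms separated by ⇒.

A ⇒ bApA ⇒ bbApApA ⇒ bbbApApApA ⇒ bbbepApApA ⇒ bbbepbApApApA ⇒ bbbepbepApApA ⇒ bbbepbepepApA ⇒ bbbepbepepepA ⇒ bbbepbepepepe

A ⇒ bApA   [A → b A p A]
bApA ⇒ bbApApA   [A → b A p A]
bbApApA ⇒ bbbApApApA   [A → b A p A]
bbbApApApA ⇒ bbbepApApA   [A → e]
bbbepApApA ⇒ bbbepbApApApA   [A → b A p A]
bbbepbApApApA ⇒ bbbepbepApApA   [A → e]
bbbepbepApApA ⇒ bbbepbepepApA   [A → e]
bbbepbepepApA ⇒ bbbepbepepepA   [A → e]
bbbepbepepepA ⇒ bbbepbepepepe   [A → e]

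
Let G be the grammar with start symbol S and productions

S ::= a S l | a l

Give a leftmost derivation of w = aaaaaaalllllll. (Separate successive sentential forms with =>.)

S => aSl => aaSll => aaaSlll => aaaaSllll => aaaaaSlllll => aaaaaaSllllll => aaaaaaalllllll

S => aSl   [S ::= a S l]
aSl => aaSll   [S ::= a S l]
aaSll => aaaSlll   [S ::= a S l]
aaaSlll => aaaaSllll   [S ::= a S l]
aaaaSllll => aaaaaSlllll   [S ::= a S l]
aaaaaSlllll => aaaaaaSllllll   [S ::= a S l]
aaaaaaSllllll => aaaaaaalllllll   [S ::= a l]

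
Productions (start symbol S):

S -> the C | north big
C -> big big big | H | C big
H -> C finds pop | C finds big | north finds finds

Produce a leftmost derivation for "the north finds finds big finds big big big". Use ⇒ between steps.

S ⇒ the C   [S -> the C]
the C ⇒ the C big   [C -> C big]
the C big ⇒ the C big big   [C -> C big]
the C big big ⇒ the H big big   [C -> H]
the H big big ⇒ the C finds big big big   [H -> C finds big]
the C finds big big big ⇒ the C big finds big big big   [C -> C big]
the C big finds big big big ⇒ the H big finds big big big   [C -> H]
the H big finds big big big ⇒ the north finds finds big finds big big big   [H -> north finds finds]

S ⇒ the C ⇒ the C big ⇒ the C big big ⇒ the H big big ⇒ the C finds big big big ⇒ the C big finds big big big ⇒ the H big finds big big big ⇒ the north finds finds big finds big big big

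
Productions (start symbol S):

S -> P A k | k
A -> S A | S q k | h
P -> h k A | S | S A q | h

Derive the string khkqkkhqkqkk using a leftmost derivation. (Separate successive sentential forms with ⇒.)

S ⇒ PAk   [S -> P A k]
PAk ⇒ SAqAk   [P -> S A q]
SAqAk ⇒ kAqAk   [S -> k]
kAqAk ⇒ kSAqAk   [A -> S A]
kSAqAk ⇒ kPAkAqAk   [S -> P A k]
kPAkAqAk ⇒ khAkAqAk   [P -> h]
khAkAqAk ⇒ khSqkkAqAk   [A -> S q k]
khSqkkAqAk ⇒ khkqkkAqAk   [S -> k]
khkqkkAqAk ⇒ khkqkkhqAk   [A -> h]
khkqkkhqAk ⇒ khkqkkhqSqkk   [A -> S q k]
khkqkkhqSqkk ⇒ khkqkkhqkqkk   [S -> k]

S ⇒ PAk ⇒ SAqAk ⇒ kAqAk ⇒ kSAqAk ⇒ kPAkAqAk ⇒ khAkAqAk ⇒ khSqkkAqAk ⇒ khkqkkAqAk ⇒ khkqkkhqAk ⇒ khkqkkhqSqkk ⇒ khkqkkhqkqkk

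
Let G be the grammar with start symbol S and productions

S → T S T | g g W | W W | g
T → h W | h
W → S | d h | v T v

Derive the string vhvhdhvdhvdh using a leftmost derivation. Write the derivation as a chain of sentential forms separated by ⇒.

S ⇒ WW   [S → W W]
WW ⇒ vTvW   [W → v T v]
vTvW ⇒ vhWvW   [T → h W]
vhWvW ⇒ vhSvW   [W → S]
vhSvW ⇒ vhWWvW   [S → W W]
vhWWvW ⇒ vhvTvWvW   [W → v T v]
vhvTvWvW ⇒ vhvhWvWvW   [T → h W]
vhvhWvWvW ⇒ vhvhdhvWvW   [W → d h]
vhvhdhvWvW ⇒ vhvhdhvdhvW   [W → d h]
vhvhdhvdhvW ⇒ vhvhdhvdhvdh   [W → d h]

S⇒WW⇒vTvW⇒vhWvW⇒vhSvW⇒vhWWvW⇒vhvTvWvW⇒vhvhWvWvW⇒vhvhdhvWvW⇒vhvhdhvdhvW⇒vhvhdhvdhvdh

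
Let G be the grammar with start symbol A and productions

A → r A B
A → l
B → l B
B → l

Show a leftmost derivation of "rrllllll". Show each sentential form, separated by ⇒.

A ⇒ rAB ⇒ rrABB ⇒ rrlBB ⇒ rrllBB ⇒ rrlllBB ⇒ rrllllBB ⇒ rrlllllB ⇒ rrllllll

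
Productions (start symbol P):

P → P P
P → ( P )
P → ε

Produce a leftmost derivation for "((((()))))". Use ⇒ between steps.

P ⇒ (P)   [P → ( P )]
(P) ⇒ (PP)   [P → P P]
(PP) ⇒ ((P)P)   [P → ( P )]
((P)P) ⇒ ((PP)P)   [P → P P]
((PP)P) ⇒ (((P)P)P)   [P → ( P )]
(((P)P)P) ⇒ ((((P))P)P)   [P → ( P )]
((((P))P)P) ⇒ (((((P)))P)P)   [P → ( P )]
(((((P)))P)P) ⇒ ((((()))P)P)   [P → ε]
((((()))P)P) ⇒ ((((())))P)   [P → ε]
((((())))P) ⇒ ((((()))))   [P → ε]

P ⇒ (P) ⇒ (PP) ⇒ ((P)P) ⇒ ((PP)P) ⇒ (((P)P)P) ⇒ ((((P))P)P) ⇒ (((((P)))P)P) ⇒ ((((()))P)P) ⇒ ((((())))P) ⇒ ((((()))))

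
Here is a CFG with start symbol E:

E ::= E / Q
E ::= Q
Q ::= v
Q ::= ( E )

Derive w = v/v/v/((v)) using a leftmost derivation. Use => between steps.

E=>E/Q=>E/Q/Q=>E/Q/Q/Q=>Q/Q/Q/Q=>v/Q/Q/Q=>v/v/Q/Q=>v/v/v/Q=>v/v/v/(E)=>v/v/v/(Q)=>v/v/v/((E))=>v/v/v/((Q))=>v/v/v/((v))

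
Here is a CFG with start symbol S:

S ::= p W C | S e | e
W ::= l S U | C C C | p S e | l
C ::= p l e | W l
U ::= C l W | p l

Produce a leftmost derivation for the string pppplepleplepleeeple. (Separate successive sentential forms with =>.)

S => pWC => ppSeC => ppSeeC => pppWCeeC => pppCCCCeeC => ppppleCCCeeC => pppplepleCCeeC => ppppleplepleCeeC => pppplepleplepleeeC => pppplepleplepleeeple

S => pWC   [S ::= p W C]
pWC => ppSeC   [W ::= p S e]
ppSeC => ppSeeC   [S ::= S e]
ppSeeC => pppWCeeC   [S ::= p W C]
pppWCeeC => pppCCCCeeC   [W ::= C C C]
pppCCCCeeC => ppppleCCCeeC   [C ::= p l e]
ppppleCCCeeC => pppplepleCCeeC   [C ::= p l e]
pppplepleCCeeC => ppppleplepleCeeC   [C ::= p l e]
ppppleplepleCeeC => pppplepleplepleeeC   [C ::= p l e]
pppplepleplepleeeC => pppplepleplepleeeple   [C ::= p l e]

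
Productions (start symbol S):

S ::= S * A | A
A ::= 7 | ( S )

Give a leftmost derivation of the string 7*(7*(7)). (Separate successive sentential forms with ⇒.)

S ⇒ S*A   [S ::= S * A]
S*A ⇒ A*A   [S ::= A]
A*A ⇒ 7*A   [A ::= 7]
7*A ⇒ 7*(S)   [A ::= ( S )]
7*(S) ⇒ 7*(S*A)   [S ::= S * A]
7*(S*A) ⇒ 7*(A*A)   [S ::= A]
7*(A*A) ⇒ 7*(7*A)   [A ::= 7]
7*(7*A) ⇒ 7*(7*(S))   [A ::= ( S )]
7*(7*(S)) ⇒ 7*(7*(A))   [S ::= A]
7*(7*(A)) ⇒ 7*(7*(7))   [A ::= 7]

S ⇒ S*A ⇒ A*A ⇒ 7*A ⇒ 7*(S) ⇒ 7*(S*A) ⇒ 7*(A*A) ⇒ 7*(7*A) ⇒ 7*(7*(S)) ⇒ 7*(7*(A)) ⇒ 7*(7*(7))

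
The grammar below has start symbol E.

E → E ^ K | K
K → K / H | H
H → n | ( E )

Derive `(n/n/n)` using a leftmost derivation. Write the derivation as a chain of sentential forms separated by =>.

E => K   [E → K]
K => H   [K → H]
H => (E)   [H → ( E )]
(E) => (K)   [E → K]
(K) => (K/H)   [K → K / H]
(K/H) => (K/H/H)   [K → K / H]
(K/H/H) => (H/H/H)   [K → H]
(H/H/H) => (n/H/H)   [H → n]
(n/H/H) => (n/n/H)   [H → n]
(n/n/H) => (n/n/n)   [H → n]

E => K => H => (E) => (K) => (K/H) => (K/H/H) => (H/H/H) => (n/H/H) => (n/n/H) => (n/n/n)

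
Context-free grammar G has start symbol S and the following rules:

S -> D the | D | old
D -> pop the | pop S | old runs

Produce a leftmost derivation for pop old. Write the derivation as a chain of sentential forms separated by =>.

S => D   [S -> D]
D => pop S   [D -> pop S]
pop S => pop old   [S -> old]

S => D => pop S => pop old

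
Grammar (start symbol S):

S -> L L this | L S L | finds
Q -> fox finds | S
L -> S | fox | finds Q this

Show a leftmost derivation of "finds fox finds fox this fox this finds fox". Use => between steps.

S => L S L => S S L => L L this S L => finds Q this L this S L => finds S this L this S L => finds L S L this L this S L => finds fox S L this L this S L => finds fox finds L this L this S L => finds fox finds fox this L this S L => finds fox finds fox this fox this S L => finds fox finds fox this fox this finds L => finds fox finds fox this fox this finds fox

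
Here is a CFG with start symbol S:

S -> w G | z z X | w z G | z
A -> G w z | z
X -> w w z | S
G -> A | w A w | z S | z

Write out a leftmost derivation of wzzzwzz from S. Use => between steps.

S => wG   [S -> w G]
wG => wzS   [G -> z S]
wzS => wzzzX   [S -> z z X]
wzzzX => wzzzS   [X -> S]
wzzzS => wzzzwzG   [S -> w z G]
wzzzwzG => wzzzwzz   [G -> z]

S => wG => wzS => wzzzX => wzzzS => wzzzwzG => wzzzwzz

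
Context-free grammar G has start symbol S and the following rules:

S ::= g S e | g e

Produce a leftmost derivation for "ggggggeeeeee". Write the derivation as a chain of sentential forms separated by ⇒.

S ⇒ gSe   [S ::= g S e]
gSe ⇒ ggSee   [S ::= g S e]
ggSee ⇒ gggSeee   [S ::= g S e]
gggSeee ⇒ ggggSeeee   [S ::= g S e]
ggggSeeee ⇒ gggggSeeeee   [S ::= g S e]
gggggSeeeee ⇒ ggggggeeeeee   [S ::= g e]

S ⇒ gSe ⇒ ggSee ⇒ gggSeee ⇒ ggggSeeee ⇒ gggggSeeeee ⇒ ggggggeeeeee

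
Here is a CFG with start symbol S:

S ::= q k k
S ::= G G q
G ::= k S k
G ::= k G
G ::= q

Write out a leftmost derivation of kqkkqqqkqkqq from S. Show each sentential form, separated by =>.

S => GGq   [S ::= G G q]
GGq => kSkGq   [G ::= k S k]
kSkGq => kGGqkGq   [S ::= G G q]
kGGqkGq => kqGqkGq   [G ::= q]
kqGqkGq => kqkSkqkGq   [G ::= k S k]
kqkSkqkGq => kqkGGqkqkGq   [S ::= G G q]
kqkGGqkqkGq => kqkkGGqkqkGq   [G ::= k G]
kqkkGGqkqkGq => kqkkqGqkqkGq   [G ::= q]
kqkkqGqkqkGq => kqkkqqqkqkGq   [G ::= q]
kqkkqqqkqkGq => kqkkqqqkqkqq   [G ::= q]

S=>GGq=>kSkGq=>kGGqkGq=>kqGqkGq=>kqkSkqkGq=>kqkGGqkqkGq=>kqkkGGqkqkGq=>kqkkqGqkqkGq=>kqkkqqqkqkGq=>kqkkqqqkqkqq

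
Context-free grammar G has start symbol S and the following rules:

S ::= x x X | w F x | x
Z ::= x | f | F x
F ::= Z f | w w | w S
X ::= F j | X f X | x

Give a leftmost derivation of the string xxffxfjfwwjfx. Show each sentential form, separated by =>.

S => xxX => xxXfX => xxXfXfX => xxFjfXfX => xxZfjfXfX => xxFxfjfXfX => xxZfxfjfXfX => xxffxfjfXfX => xxffxfjfFjfX => xxffxfjfwwjfX => xxffxfjfwwjfx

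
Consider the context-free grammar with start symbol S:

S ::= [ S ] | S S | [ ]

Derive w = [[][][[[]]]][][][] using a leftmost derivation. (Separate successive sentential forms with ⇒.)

S ⇒ SS ⇒ SSS ⇒ SSSS ⇒ [S]SSS ⇒ [SS]SSS ⇒ [SSS]SSS ⇒ [[]SS]SSS ⇒ [[][]S]SSS ⇒ [[][][S]]SSS ⇒ [[][][[S]]]SSS ⇒ [[][][[[]]]]SSS ⇒ [[][][[[]]]][]SS ⇒ [[][][[[]]]][][]S ⇒ [[][][[[]]]][][][]

S ⇒ SS   [S ::= S S]
SS ⇒ SSS   [S ::= S S]
SSS ⇒ SSSS   [S ::= S S]
SSSS ⇒ [S]SSS   [S ::= [ S ]]
[S]SSS ⇒ [SS]SSS   [S ::= S S]
[SS]SSS ⇒ [SSS]SSS   [S ::= S S]
[SSS]SSS ⇒ [[]SS]SSS   [S ::= [ ]]
[[]SS]SSS ⇒ [[][]S]SSS   [S ::= [ ]]
[[][]S]SSS ⇒ [[][][S]]SSS   [S ::= [ S ]]
[[][][S]]SSS ⇒ [[][][[S]]]SSS   [S ::= [ S ]]
[[][][[S]]]SSS ⇒ [[][][[[]]]]SSS   [S ::= [ ]]
[[][][[[]]]]SSS ⇒ [[][][[[]]]][]SS   [S ::= [ ]]
[[][][[[]]]][]SS ⇒ [[][][[[]]]][][]S   [S ::= [ ]]
[[][][[[]]]][][]S ⇒ [[][][[[]]]][][][]   [S ::= [ ]]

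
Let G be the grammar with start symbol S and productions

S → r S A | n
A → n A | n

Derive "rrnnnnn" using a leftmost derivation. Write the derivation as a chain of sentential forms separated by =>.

S => rSA   [S → r S A]
rSA => rrSAA   [S → r S A]
rrSAA => rrnAA   [S → n]
rrnAA => rrnnA   [A → n]
rrnnA => rrnnnA   [A → n A]
rrnnnA => rrnnnnA   [A → n A]
rrnnnnA => rrnnnnn   [A → n]

S=>rSA=>rrSAA=>rrnAA=>rrnnA=>rrnnnA=>rrnnnnA=>rrnnnnn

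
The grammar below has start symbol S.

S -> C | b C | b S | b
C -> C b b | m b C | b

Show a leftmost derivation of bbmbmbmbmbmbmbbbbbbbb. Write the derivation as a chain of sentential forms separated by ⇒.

S ⇒ bS ⇒ bbC ⇒ bbmbC ⇒ bbmbmbC ⇒ bbmbmbmbC ⇒ bbmbmbmbCbb ⇒ bbmbmbmbmbCbb ⇒ bbmbmbmbmbCbbbb ⇒ bbmbmbmbmbmbCbbbb ⇒ bbmbmbmbmbmbmbCbbbb ⇒ bbmbmbmbmbmbmbCbbbbbb ⇒ bbmbmbmbmbmbmbbbbbbbb

S ⇒ bS   [S -> b S]
bS ⇒ bbC   [S -> b C]
bbC ⇒ bbmbC   [C -> m b C]
bbmbC ⇒ bbmbmbC   [C -> m b C]
bbmbmbC ⇒ bbmbmbmbC   [C -> m b C]
bbmbmbmbC ⇒ bbmbmbmbCbb   [C -> C b b]
bbmbmbmbCbb ⇒ bbmbmbmbmbCbb   [C -> m b C]
bbmbmbmbmbCbb ⇒ bbmbmbmbmbCbbbb   [C -> C b b]
bbmbmbmbmbCbbbb ⇒ bbmbmbmbmbmbCbbbb   [C -> m b C]
bbmbmbmbmbmbCbbbb ⇒ bbmbmbmbmbmbmbCbbbb   [C -> m b C]
bbmbmbmbmbmbmbCbbbb ⇒ bbmbmbmbmbmbmbCbbbbbb   [C -> C b b]
bbmbmbmbmbmbmbCbbbbbb ⇒ bbmbmbmbmbmbmbbbbbbbb   [C -> b]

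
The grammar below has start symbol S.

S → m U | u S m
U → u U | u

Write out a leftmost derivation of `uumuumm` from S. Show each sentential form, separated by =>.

S => uSm => uuSmm => uumUmm => uumuUmm => uumuumm

S => uSm   [S → u S m]
uSm => uuSmm   [S → u S m]
uuSmm => uumUmm   [S → m U]
uumUmm => uumuUmm   [U → u U]
uumuUmm => uumuumm   [U → u]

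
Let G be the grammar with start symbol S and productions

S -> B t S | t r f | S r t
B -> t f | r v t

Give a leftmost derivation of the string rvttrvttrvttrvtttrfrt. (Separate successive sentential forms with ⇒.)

S ⇒ BtS ⇒ rvttS ⇒ rvttBtS ⇒ rvttrvttS ⇒ rvttrvttBtS ⇒ rvttrvttrvttS ⇒ rvttrvttrvttSrt ⇒ rvttrvttrvttBtSrt ⇒ rvttrvttrvttrvttSrt ⇒ rvttrvttrvttrvtttrfrt

S ⇒ BtS   [S -> B t S]
BtS ⇒ rvttS   [B -> r v t]
rvttS ⇒ rvttBtS   [S -> B t S]
rvttBtS ⇒ rvttrvttS   [B -> r v t]
rvttrvttS ⇒ rvttrvttBtS   [S -> B t S]
rvttrvttBtS ⇒ rvttrvttrvttS   [B -> r v t]
rvttrvttrvttS ⇒ rvttrvttrvttSrt   [S -> S r t]
rvttrvttrvttSrt ⇒ rvttrvttrvttBtSrt   [S -> B t S]
rvttrvttrvttBtSrt ⇒ rvttrvttrvttrvttSrt   [B -> r v t]
rvttrvttrvttrvttSrt ⇒ rvttrvttrvttrvtttrfrt   [S -> t r f]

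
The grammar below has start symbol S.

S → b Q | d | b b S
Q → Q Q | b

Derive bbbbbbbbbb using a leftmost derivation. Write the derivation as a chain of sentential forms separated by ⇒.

S ⇒ bbS ⇒ bbbbS ⇒ bbbbbQ ⇒ bbbbbQQ ⇒ bbbbbQQQ ⇒ bbbbbQQQQ ⇒ bbbbbQQQQQ ⇒ bbbbbbQQQQ ⇒ bbbbbbbQQQ ⇒ bbbbbbbbQQ ⇒ bbbbbbbbbQ ⇒ bbbbbbbbbb

S ⇒ bbS   [S → b b S]
bbS ⇒ bbbbS   [S → b b S]
bbbbS ⇒ bbbbbQ   [S → b Q]
bbbbbQ ⇒ bbbbbQQ   [Q → Q Q]
bbbbbQQ ⇒ bbbbbQQQ   [Q → Q Q]
bbbbbQQQ ⇒ bbbbbQQQQ   [Q → Q Q]
bbbbbQQQQ ⇒ bbbbbQQQQQ   [Q → Q Q]
bbbbbQQQQQ ⇒ bbbbbbQQQQ   [Q → b]
bbbbbbQQQQ ⇒ bbbbbbbQQQ   [Q → b]
bbbbbbbQQQ ⇒ bbbbbbbbQQ   [Q → b]
bbbbbbbbQQ ⇒ bbbbbbbbbQ   [Q → b]
bbbbbbbbbQ ⇒ bbbbbbbbbb   [Q → b]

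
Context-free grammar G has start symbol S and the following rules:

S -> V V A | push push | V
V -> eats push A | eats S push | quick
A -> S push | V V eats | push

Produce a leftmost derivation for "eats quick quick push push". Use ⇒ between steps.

S ⇒ V ⇒ eats S push ⇒ eats V V A push ⇒ eats quick V A push ⇒ eats quick quick A push ⇒ eats quick quick push push

S ⇒ V   [S -> V]
V ⇒ eats S push   [V -> eats S push]
eats S push ⇒ eats V V A push   [S -> V V A]
eats V V A push ⇒ eats quick V A push   [V -> quick]
eats quick V A push ⇒ eats quick quick A push   [V -> quick]
eats quick quick A push ⇒ eats quick quick push push   [A -> push]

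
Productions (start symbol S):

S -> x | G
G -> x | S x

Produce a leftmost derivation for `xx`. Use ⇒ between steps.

S ⇒ G   [S -> G]
G ⇒ Sx   [G -> S x]
Sx ⇒ Gx   [S -> G]
Gx ⇒ xx   [G -> x]

S⇒G⇒Sx⇒Gx⇒xx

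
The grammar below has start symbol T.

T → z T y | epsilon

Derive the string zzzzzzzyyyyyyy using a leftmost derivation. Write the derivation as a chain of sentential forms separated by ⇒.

T ⇒ zTy ⇒ zzTyy ⇒ zzzTyyy ⇒ zzzzTyyyy ⇒ zzzzzTyyyyy ⇒ zzzzzzTyyyyyy ⇒ zzzzzzzTyyyyyyy ⇒ zzzzzzzyyyyyyy

T ⇒ zTy   [T → z T y]
zTy ⇒ zzTyy   [T → z T y]
zzTyy ⇒ zzzTyyy   [T → z T y]
zzzTyyy ⇒ zzzzTyyyy   [T → z T y]
zzzzTyyyy ⇒ zzzzzTyyyyy   [T → z T y]
zzzzzTyyyyy ⇒ zzzzzzTyyyyyy   [T → z T y]
zzzzzzTyyyyyy ⇒ zzzzzzzTyyyyyyy   [T → z T y]
zzzzzzzTyyyyyyy ⇒ zzzzzzzyyyyyyy   [T → epsilon]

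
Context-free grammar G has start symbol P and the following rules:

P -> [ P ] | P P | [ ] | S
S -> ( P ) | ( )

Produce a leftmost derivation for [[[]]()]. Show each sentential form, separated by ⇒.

P⇒[P]⇒[PP]⇒[[P]P]⇒[[[]]P]⇒[[[]]S]⇒[[[]]()]

P ⇒ [P]   [P -> [ P ]]
[P] ⇒ [PP]   [P -> P P]
[PP] ⇒ [[P]P]   [P -> [ P ]]
[[P]P] ⇒ [[[]]P]   [P -> [ ]]
[[[]]P] ⇒ [[[]]S]   [P -> S]
[[[]]S] ⇒ [[[]]()]   [S -> ( )]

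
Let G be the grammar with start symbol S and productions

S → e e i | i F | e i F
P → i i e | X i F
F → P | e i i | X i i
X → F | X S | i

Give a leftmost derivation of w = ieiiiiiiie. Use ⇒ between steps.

S ⇒ iF   [S → i F]
iF ⇒ iP   [F → P]
iP ⇒ iXiF   [P → X i F]
iXiF ⇒ iFiF   [X → F]
iFiF ⇒ ieiiiF   [F → e i i]
ieiiiF ⇒ ieiiiP   [F → P]
ieiiiP ⇒ ieiiiXiF   [P → X i F]
ieiiiXiF ⇒ ieiiiiiF   [X → i]
ieiiiiiF ⇒ ieiiiiiP   [F → P]
ieiiiiiP ⇒ ieiiiiiiie   [P → i i e]

S ⇒ iF ⇒ iP ⇒ iXiF ⇒ iFiF ⇒ ieiiiF ⇒ ieiiiP ⇒ ieiiiXiF ⇒ ieiiiiiF ⇒ ieiiiiiP ⇒ ieiiiiiiie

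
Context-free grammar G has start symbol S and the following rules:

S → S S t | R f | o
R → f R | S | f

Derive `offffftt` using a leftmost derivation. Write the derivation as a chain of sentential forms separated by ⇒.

S ⇒ SSt   [S → S S t]
SSt ⇒ oSt   [S → o]
oSt ⇒ oSStt   [S → S S t]
oSStt ⇒ oRfStt   [S → R f]
oRfStt ⇒ ofRfStt   [R → f R]
ofRfStt ⇒ offfStt   [R → f]
offfStt ⇒ offfRftt   [S → R f]
offfRftt ⇒ offffftt   [R → f]

S ⇒ SSt ⇒ oSt ⇒ oSStt ⇒ oRfStt ⇒ ofRfStt ⇒ offfStt ⇒ offfRftt ⇒ offffftt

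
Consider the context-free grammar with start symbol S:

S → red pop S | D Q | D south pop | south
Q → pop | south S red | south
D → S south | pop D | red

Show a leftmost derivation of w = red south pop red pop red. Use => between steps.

S => D Q => red Q => red south S red => red south D Q red => red south pop D Q red => red south pop red Q red => red south pop red pop red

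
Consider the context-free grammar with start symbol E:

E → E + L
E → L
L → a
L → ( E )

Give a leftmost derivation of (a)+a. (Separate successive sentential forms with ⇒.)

E ⇒ E+L ⇒ L+L ⇒ (E)+L ⇒ (L)+L ⇒ (a)+L ⇒ (a)+a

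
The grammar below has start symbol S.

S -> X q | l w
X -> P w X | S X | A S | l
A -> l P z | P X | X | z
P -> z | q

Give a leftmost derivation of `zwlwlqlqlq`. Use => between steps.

S => Xq => SXq => XqXq => PwXqXq => zwXqXq => zwSXqXq => zwXqXqXq => zwSXqXqXq => zwlwXqXqXq => zwlwlqXqXq => zwlwlqlqXq => zwlwlqlqlq

S => Xq   [S -> X q]
Xq => SXq   [X -> S X]
SXq => XqXq   [S -> X q]
XqXq => PwXqXq   [X -> P w X]
PwXqXq => zwXqXq   [P -> z]
zwXqXq => zwSXqXq   [X -> S X]
zwSXqXq => zwXqXqXq   [S -> X q]
zwXqXqXq => zwSXqXqXq   [X -> S X]
zwSXqXqXq => zwlwXqXqXq   [S -> l w]
zwlwXqXqXq => zwlwlqXqXq   [X -> l]
zwlwlqXqXq => zwlwlqlqXq   [X -> l]
zwlwlqlqXq => zwlwlqlqlq   [X -> l]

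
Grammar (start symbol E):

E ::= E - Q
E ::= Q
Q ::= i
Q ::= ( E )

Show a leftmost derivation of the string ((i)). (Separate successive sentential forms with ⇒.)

E⇒Q⇒(E)⇒(Q)⇒((E))⇒((Q))⇒((i))

E ⇒ Q   [E ::= Q]
Q ⇒ (E)   [Q ::= ( E )]
(E) ⇒ (Q)   [E ::= Q]
(Q) ⇒ ((E))   [Q ::= ( E )]
((E)) ⇒ ((Q))   [E ::= Q]
((Q)) ⇒ ((i))   [Q ::= i]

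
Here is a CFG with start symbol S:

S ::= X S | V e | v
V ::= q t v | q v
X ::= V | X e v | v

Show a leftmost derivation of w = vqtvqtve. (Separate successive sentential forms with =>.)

S=>XS=>vS=>vXS=>vVS=>vqtvS=>vqtvVe=>vqtvqtve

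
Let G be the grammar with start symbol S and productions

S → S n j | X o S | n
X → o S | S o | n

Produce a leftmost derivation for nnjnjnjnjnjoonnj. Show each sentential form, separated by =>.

S=>Snj=>XoSnj=>SooSnj=>SnjooSnj=>SnjnjooSnj=>SnjnjnjooSnj=>SnjnjnjnjooSnj=>SnjnjnjnjnjooSnj=>nnjnjnjnjnjooSnj=>nnjnjnjnjnjoonnj

S => Snj   [S → S n j]
Snj => XoSnj   [S → X o S]
XoSnj => SooSnj   [X → S o]
SooSnj => SnjooSnj   [S → S n j]
SnjooSnj => SnjnjooSnj   [S → S n j]
SnjnjooSnj => SnjnjnjooSnj   [S → S n j]
SnjnjnjooSnj => SnjnjnjnjooSnj   [S → S n j]
SnjnjnjnjooSnj => SnjnjnjnjnjooSnj   [S → S n j]
SnjnjnjnjnjooSnj => nnjnjnjnjnjooSnj   [S → n]
nnjnjnjnjnjooSnj => nnjnjnjnjnjoonnj   [S → n]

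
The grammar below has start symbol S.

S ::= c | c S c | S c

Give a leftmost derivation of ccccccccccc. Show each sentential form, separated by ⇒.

S ⇒ cSc ⇒ cScc ⇒ cSccc ⇒ ccScccc ⇒ cccSccccc ⇒ cccScccccc ⇒ cccSccccccc ⇒ ccccccccccc

S ⇒ cSc   [S ::= c S c]
cSc ⇒ cScc   [S ::= S c]
cScc ⇒ cSccc   [S ::= S c]
cSccc ⇒ ccScccc   [S ::= c S c]
ccScccc ⇒ cccSccccc   [S ::= c S c]
cccSccccc ⇒ cccScccccc   [S ::= S c]
cccScccccc ⇒ cccSccccccc   [S ::= S c]
cccSccccccc ⇒ ccccccccccc   [S ::= c]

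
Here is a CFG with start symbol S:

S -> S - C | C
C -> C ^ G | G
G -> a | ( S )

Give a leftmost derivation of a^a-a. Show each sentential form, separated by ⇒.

S ⇒ S-C   [S -> S - C]
S-C ⇒ C-C   [S -> C]
C-C ⇒ C^G-C   [C -> C ^ G]
C^G-C ⇒ G^G-C   [C -> G]
G^G-C ⇒ a^G-C   [G -> a]
a^G-C ⇒ a^a-C   [G -> a]
a^a-C ⇒ a^a-G   [C -> G]
a^a-G ⇒ a^a-a   [G -> a]

S⇒S-C⇒C-C⇒C^G-C⇒G^G-C⇒a^G-C⇒a^a-C⇒a^a-G⇒a^a-a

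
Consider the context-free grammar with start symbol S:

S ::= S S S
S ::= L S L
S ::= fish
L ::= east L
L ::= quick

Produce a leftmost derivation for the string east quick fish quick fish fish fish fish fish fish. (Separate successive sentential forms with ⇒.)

S ⇒ S S S   [S ::= S S S]
S S S ⇒ S S S S S   [S ::= S S S]
S S S S S ⇒ S S S S S S S   [S ::= S S S]
S S S S S S S ⇒ L S L S S S S S S   [S ::= L S L]
L S L S S S S S S ⇒ east L S L S S S S S S   [L ::= east L]
east L S L S S S S S S ⇒ east quick S L S S S S S S   [L ::= quick]
east quick S L S S S S S S ⇒ east quick fish L S S S S S S   [S ::= fish]
east quick fish L S S S S S S ⇒ east quick fish quick S S S S S S   [L ::= quick]
east quick fish quick S S S S S S ⇒ east quick fish quick fish S S S S S   [S ::= fish]
east quick fish quick fish S S S S S ⇒ east quick fish quick fish fish S S S S   [S ::= fish]
east quick fish quick fish fish S S S S ⇒ east quick fish quick fish fish fish S S S   [S ::= fish]
east quick fish quick fish fish fish S S S ⇒ east quick fish quick fish fish fish fish S S   [S ::= fish]
east quick fish quick fish fish fish fish S S ⇒ east quick fish quick fish fish fish fish fish S   [S ::= fish]
east quick fish quick fish fish fish fish fish S ⇒ east quick fish quick fish fish fish fish fish fish   [S ::= fish]

S ⇒ S S S ⇒ S S S S S ⇒ S S S S S S S ⇒ L S L S S S S S S ⇒ east L S L S S S S S S ⇒ east quick S L S S S S S S ⇒ east quick fish L S S S S S S ⇒ east quick fish quick S S S S S S ⇒ east quick fish quick fish S S S S S ⇒ east quick fish quick fish fish S S S S ⇒ east quick fish quick fish fish fish S S S ⇒ east quick fish quick fish fish fish fish S S ⇒ east quick fish quick fish fish fish fish fish S ⇒ east quick fish quick fish fish fish fish fish fish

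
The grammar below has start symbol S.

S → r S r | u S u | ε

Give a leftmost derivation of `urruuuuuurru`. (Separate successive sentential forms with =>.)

S=>uSu=>urSru=>urrSrru=>urruSurru=>urruuSuurru=>urruuuSuuurru=>urruuuuuurru

S => uSu   [S → u S u]
uSu => urSru   [S → r S r]
urSru => urrSrru   [S → r S r]
urrSrru => urruSurru   [S → u S u]
urruSurru => urruuSuurru   [S → u S u]
urruuSuurru => urruuuSuuurru   [S → u S u]
urruuuSuuurru => urruuuuuurru   [S → ε]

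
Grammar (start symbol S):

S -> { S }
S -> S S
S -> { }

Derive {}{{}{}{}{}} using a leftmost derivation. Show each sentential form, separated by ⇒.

S⇒SS⇒{}S⇒{}{S}⇒{}{SS}⇒{}{SSS}⇒{}{SSSS}⇒{}{{}SSS}⇒{}{{}{}SS}⇒{}{{}{}{}S}⇒{}{{}{}{}{}}

S ⇒ SS   [S -> S S]
SS ⇒ {}S   [S -> { }]
{}S ⇒ {}{S}   [S -> { S }]
{}{S} ⇒ {}{SS}   [S -> S S]
{}{SS} ⇒ {}{SSS}   [S -> S S]
{}{SSS} ⇒ {}{SSSS}   [S -> S S]
{}{SSSS} ⇒ {}{{}SSS}   [S -> { }]
{}{{}SSS} ⇒ {}{{}{}SS}   [S -> { }]
{}{{}{}SS} ⇒ {}{{}{}{}S}   [S -> { }]
{}{{}{}{}S} ⇒ {}{{}{}{}{}}   [S -> { }]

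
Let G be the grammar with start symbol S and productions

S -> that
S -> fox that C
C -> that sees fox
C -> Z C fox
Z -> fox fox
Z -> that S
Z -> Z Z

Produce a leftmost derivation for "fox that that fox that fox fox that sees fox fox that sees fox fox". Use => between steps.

S => fox that C   [S -> fox that C]
fox that C => fox that Z C fox   [C -> Z C fox]
fox that Z C fox => fox that that S C fox   [Z -> that S]
fox that that S C fox => fox that that fox that C C fox   [S -> fox that C]
fox that that fox that C C fox => fox that that fox that Z C fox C fox   [C -> Z C fox]
fox that that fox that Z C fox C fox => fox that that fox that fox fox C fox C fox   [Z -> fox fox]
fox that that fox that fox fox C fox C fox => fox that that fox that fox fox that sees fox fox C fox   [C -> that sees fox]
fox that that fox that fox fox that sees fox fox C fox => fox that that fox that fox fox that sees fox fox that sees fox fox   [C -> that sees fox]

S => fox that C => fox that Z C fox => fox that that S C fox => fox that that fox that C C fox => fox that that fox that Z C fox C fox => fox that that fox that fox fox C fox C fox => fox that that fox that fox fox that sees fox fox C fox => fox that that fox that fox fox that sees fox fox that sees fox fox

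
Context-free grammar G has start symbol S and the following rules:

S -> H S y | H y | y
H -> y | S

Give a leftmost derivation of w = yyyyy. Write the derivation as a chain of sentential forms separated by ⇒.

S ⇒ HSy   [S -> H S y]
HSy ⇒ SSy   [H -> S]
SSy ⇒ HSySy   [S -> H S y]
HSySy ⇒ ySySy   [H -> y]
ySySy ⇒ yyySy   [S -> y]
yyySy ⇒ yyyyy   [S -> y]

S⇒HSy⇒SSy⇒HSySy⇒ySySy⇒yyySy⇒yyyyy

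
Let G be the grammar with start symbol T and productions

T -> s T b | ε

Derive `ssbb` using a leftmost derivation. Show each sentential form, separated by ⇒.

T ⇒ sTb ⇒ ssTbb ⇒ ssbb

T ⇒ sTb   [T -> s T b]
sTb ⇒ ssTbb   [T -> s T b]
ssTbb ⇒ ssbb   [T -> ε]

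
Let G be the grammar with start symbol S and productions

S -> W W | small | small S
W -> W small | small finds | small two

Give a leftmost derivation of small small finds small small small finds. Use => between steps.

S => small S => small W W => small W small W => small W small small W => small small finds small small W => small small finds small small small finds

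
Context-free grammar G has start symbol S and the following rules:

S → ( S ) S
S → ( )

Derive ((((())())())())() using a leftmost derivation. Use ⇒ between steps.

S ⇒ (S)S   [S → ( S ) S]
(S)S ⇒ ((S)S)S   [S → ( S ) S]
((S)S)S ⇒ (((S)S)S)S   [S → ( S ) S]
(((S)S)S)S ⇒ ((((S)S)S)S)S   [S → ( S ) S]
((((S)S)S)S)S ⇒ ((((())S)S)S)S   [S → ( )]
((((())S)S)S)S ⇒ ((((())())S)S)S   [S → ( )]
((((())())S)S)S ⇒ ((((())())())S)S   [S → ( )]
((((())())())S)S ⇒ ((((())())())())S   [S → ( )]
((((())())())())S ⇒ ((((())())())())()   [S → ( )]

S⇒(S)S⇒((S)S)S⇒(((S)S)S)S⇒((((S)S)S)S)S⇒((((())S)S)S)S⇒((((())())S)S)S⇒((((())())())S)S⇒((((())())())())S⇒((((())())())())()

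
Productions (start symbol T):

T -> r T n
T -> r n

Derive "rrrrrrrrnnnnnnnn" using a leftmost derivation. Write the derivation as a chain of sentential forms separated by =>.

T => rTn   [T -> r T n]
rTn => rrTnn   [T -> r T n]
rrTnn => rrrTnnn   [T -> r T n]
rrrTnnn => rrrrTnnnn   [T -> r T n]
rrrrTnnnn => rrrrrTnnnnn   [T -> r T n]
rrrrrTnnnnn => rrrrrrTnnnnnn   [T -> r T n]
rrrrrrTnnnnnn => rrrrrrrTnnnnnnn   [T -> r T n]
rrrrrrrTnnnnnnn => rrrrrrrrnnnnnnnn   [T -> r n]

T => rTn => rrTnn => rrrTnnn => rrrrTnnnn => rrrrrTnnnnn => rrrrrrTnnnnnn => rrrrrrrTnnnnnnn => rrrrrrrrnnnnnnnn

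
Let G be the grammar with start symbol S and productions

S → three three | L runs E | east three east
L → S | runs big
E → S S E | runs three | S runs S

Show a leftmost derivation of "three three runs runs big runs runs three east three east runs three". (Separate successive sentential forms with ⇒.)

S ⇒ L runs E ⇒ S runs E ⇒ three three runs E ⇒ three three runs S S E ⇒ three three runs L runs E S E ⇒ three three runs runs big runs E S E ⇒ three three runs runs big runs runs three S E ⇒ three three runs runs big runs runs three east three east E ⇒ three three runs runs big runs runs three east three east runs three

S ⇒ L runs E   [S → L runs E]
L runs E ⇒ S runs E   [L → S]
S runs E ⇒ three three runs E   [S → three three]
three three runs E ⇒ three three runs S S E   [E → S S E]
three three runs S S E ⇒ three three runs L runs E S E   [S → L runs E]
three three runs L runs E S E ⇒ three three runs runs big runs E S E   [L → runs big]
three three runs runs big runs E S E ⇒ three three runs runs big runs runs three S E   [E → runs three]
three three runs runs big runs runs three S E ⇒ three three runs runs big runs runs three east three east E   [S → east three east]
three three runs runs big runs runs three east three east E ⇒ three three runs runs big runs runs three east three east runs three   [E → runs three]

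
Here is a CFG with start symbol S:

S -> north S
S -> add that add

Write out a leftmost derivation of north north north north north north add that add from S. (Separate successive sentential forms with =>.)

S => north S => north north S => north north north S => north north north north S => north north north north north S => north north north north north north S => north north north north north north add that add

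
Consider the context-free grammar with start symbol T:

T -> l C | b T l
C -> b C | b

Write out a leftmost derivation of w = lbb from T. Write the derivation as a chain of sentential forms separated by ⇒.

T ⇒ lC   [T -> l C]
lC ⇒ lbC   [C -> b C]
lbC ⇒ lbb   [C -> b]

T⇒lC⇒lbC⇒lbb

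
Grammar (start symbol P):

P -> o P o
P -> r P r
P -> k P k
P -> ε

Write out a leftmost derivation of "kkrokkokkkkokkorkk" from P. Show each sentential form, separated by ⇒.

P ⇒ kPk   [P -> k P k]
kPk ⇒ kkPkk   [P -> k P k]
kkPkk ⇒ kkrPrkk   [P -> r P r]
kkrPrkk ⇒ kkroPorkk   [P -> o P o]
kkroPorkk ⇒ kkrokPkorkk   [P -> k P k]
kkrokPkorkk ⇒ kkrokkPkkorkk   [P -> k P k]
kkrokkPkkorkk ⇒ kkrokkoPokkorkk   [P -> o P o]
kkrokkoPokkorkk ⇒ kkrokkokPkokkorkk   [P -> k P k]
kkrokkokPkokkorkk ⇒ kkrokkokkPkkokkorkk   [P -> k P k]
kkrokkokkPkkokkorkk ⇒ kkrokkokkkkokkorkk   [P -> ε]

P ⇒ kPk ⇒ kkPkk ⇒ kkrPrkk ⇒ kkroPorkk ⇒ kkrokPkorkk ⇒ kkrokkPkkorkk ⇒ kkrokkoPokkorkk ⇒ kkrokkokPkokkorkk ⇒ kkrokkokkPkkokkorkk ⇒ kkrokkokkkkokkorkk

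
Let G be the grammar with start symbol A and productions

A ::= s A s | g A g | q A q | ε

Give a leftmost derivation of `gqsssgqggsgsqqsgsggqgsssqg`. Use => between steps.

A => gAg => gqAqg => gqsAsqg => gqssAssqg => gqsssAsssqg => gqsssgAgsssqg => gqsssgqAqgsssqg => gqsssgqgAgqgsssqg => gqsssgqggAggqgsssqg => gqsssgqggsAsggqgsssqg => gqsssgqggsgAgsggqgsssqg => gqsssgqggsgsAsgsggqgsssqg => gqsssgqggsgsqAqsgsggqgsssqg => gqsssgqggsgsqqsgsggqgsssqg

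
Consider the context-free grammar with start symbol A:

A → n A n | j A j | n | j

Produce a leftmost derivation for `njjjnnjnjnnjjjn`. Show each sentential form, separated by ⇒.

A ⇒ nAn   [A → n A n]
nAn ⇒ njAjn   [A → j A j]
njAjn ⇒ njjAjjn   [A → j A j]
njjAjjn ⇒ njjjAjjjn   [A → j A j]
njjjAjjjn ⇒ njjjnAnjjjn   [A → n A n]
njjjnAnjjjn ⇒ njjjnnAnnjjjn   [A → n A n]
njjjnnAnnjjjn ⇒ njjjnnjAjnnjjjn   [A → j A j]
njjjnnjAjnnjjjn ⇒ njjjnnjnjnnjjjn   [A → n]

A ⇒ nAn ⇒ njAjn ⇒ njjAjjn ⇒ njjjAjjjn ⇒ njjjnAnjjjn ⇒ njjjnnAnnjjjn ⇒ njjjnnjAjnnjjjn ⇒ njjjnnjnjnnjjjn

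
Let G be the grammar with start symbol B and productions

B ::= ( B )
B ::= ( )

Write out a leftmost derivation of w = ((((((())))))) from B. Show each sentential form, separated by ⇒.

B⇒(B)⇒((B))⇒(((B)))⇒((((B))))⇒(((((B)))))⇒((((((B))))))⇒((((((()))))))

B ⇒ (B)   [B ::= ( B )]
(B) ⇒ ((B))   [B ::= ( B )]
((B)) ⇒ (((B)))   [B ::= ( B )]
(((B))) ⇒ ((((B))))   [B ::= ( B )]
((((B)))) ⇒ (((((B)))))   [B ::= ( B )]
(((((B))))) ⇒ ((((((B))))))   [B ::= ( B )]
((((((B)))))) ⇒ ((((((()))))))   [B ::= ( )]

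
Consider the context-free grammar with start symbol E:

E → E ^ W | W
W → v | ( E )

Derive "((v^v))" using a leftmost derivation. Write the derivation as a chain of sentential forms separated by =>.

E => W   [E → W]
W => (E)   [W → ( E )]
(E) => (W)   [E → W]
(W) => ((E))   [W → ( E )]
((E)) => ((E^W))   [E → E ^ W]
((E^W)) => ((W^W))   [E → W]
((W^W)) => ((v^W))   [W → v]
((v^W)) => ((v^v))   [W → v]

E => W => (E) => (W) => ((E)) => ((E^W)) => ((W^W)) => ((v^W)) => ((v^v))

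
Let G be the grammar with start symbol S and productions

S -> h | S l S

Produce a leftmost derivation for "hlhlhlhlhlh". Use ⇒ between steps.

S ⇒ SlS   [S -> S l S]
SlS ⇒ SlSlS   [S -> S l S]
SlSlS ⇒ hlSlS   [S -> h]
hlSlS ⇒ hlSlSlS   [S -> S l S]
hlSlSlS ⇒ hlSlSlSlS   [S -> S l S]
hlSlSlSlS ⇒ hlSlSlSlSlS   [S -> S l S]
hlSlSlSlSlS ⇒ hlhlSlSlSlS   [S -> h]
hlhlSlSlSlS ⇒ hlhlhlSlSlS   [S -> h]
hlhlhlSlSlS ⇒ hlhlhlhlSlS   [S -> h]
hlhlhlhlSlS ⇒ hlhlhlhlhlS   [S -> h]
hlhlhlhlhlS ⇒ hlhlhlhlhlh   [S -> h]

S ⇒ SlS ⇒ SlSlS ⇒ hlSlS ⇒ hlSlSlS ⇒ hlSlSlSlS ⇒ hlSlSlSlSlS ⇒ hlhlSlSlSlS ⇒ hlhlhlSlSlS ⇒ hlhlhlhlSlS ⇒ hlhlhlhlhlS ⇒ hlhlhlhlhlh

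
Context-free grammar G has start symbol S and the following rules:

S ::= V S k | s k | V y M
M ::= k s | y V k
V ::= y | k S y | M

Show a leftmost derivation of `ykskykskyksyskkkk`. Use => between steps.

S => VSk   [S ::= V S k]
VSk => ySk   [V ::= y]
ySk => yVSkk   [S ::= V S k]
yVSkk => yMSkk   [V ::= M]
yMSkk => yksSkk   [M ::= k s]
yksSkk => yksVSkkk   [S ::= V S k]
yksVSkkk => ykskSySkkk   [V ::= k S y]
ykskSySkkk => ykskVyMySkkk   [S ::= V y M]
ykskVyMySkkk => ykskMyMySkkk   [V ::= M]
ykskMyMySkkk => ykskyVkyMySkkk   [M ::= y V k]
ykskyVkyMySkkk => ykskyMkyMySkkk   [V ::= M]
ykskyMkyMySkkk => ykskykskyMySkkk   [M ::= k s]
ykskykskyMySkkk => ykskykskyksySkkk   [M ::= k s]
ykskykskyksySkkk => ykskykskyksyskkkk   [S ::= s k]

S => VSk => ySk => yVSkk => yMSkk => yksSkk => yksVSkkk => ykskSySkkk => ykskVyMySkkk => ykskMyMySkkk => ykskyVkyMySkkk => ykskyMkyMySkkk => ykskykskyMySkkk => ykskykskyksySkkk => ykskykskyksyskkkk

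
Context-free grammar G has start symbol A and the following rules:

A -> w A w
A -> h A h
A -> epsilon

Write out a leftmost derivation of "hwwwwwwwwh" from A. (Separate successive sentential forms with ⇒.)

A ⇒ hAh ⇒ hwAwh ⇒ hwwAwwh ⇒ hwwwAwwwh ⇒ hwwwwAwwwwh ⇒ hwwwwwwwwh

A ⇒ hAh   [A -> h A h]
hAh ⇒ hwAwh   [A -> w A w]
hwAwh ⇒ hwwAwwh   [A -> w A w]
hwwAwwh ⇒ hwwwAwwwh   [A -> w A w]
hwwwAwwwh ⇒ hwwwwAwwwwh   [A -> w A w]
hwwwwAwwwwh ⇒ hwwwwwwwwh   [A -> epsilon]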